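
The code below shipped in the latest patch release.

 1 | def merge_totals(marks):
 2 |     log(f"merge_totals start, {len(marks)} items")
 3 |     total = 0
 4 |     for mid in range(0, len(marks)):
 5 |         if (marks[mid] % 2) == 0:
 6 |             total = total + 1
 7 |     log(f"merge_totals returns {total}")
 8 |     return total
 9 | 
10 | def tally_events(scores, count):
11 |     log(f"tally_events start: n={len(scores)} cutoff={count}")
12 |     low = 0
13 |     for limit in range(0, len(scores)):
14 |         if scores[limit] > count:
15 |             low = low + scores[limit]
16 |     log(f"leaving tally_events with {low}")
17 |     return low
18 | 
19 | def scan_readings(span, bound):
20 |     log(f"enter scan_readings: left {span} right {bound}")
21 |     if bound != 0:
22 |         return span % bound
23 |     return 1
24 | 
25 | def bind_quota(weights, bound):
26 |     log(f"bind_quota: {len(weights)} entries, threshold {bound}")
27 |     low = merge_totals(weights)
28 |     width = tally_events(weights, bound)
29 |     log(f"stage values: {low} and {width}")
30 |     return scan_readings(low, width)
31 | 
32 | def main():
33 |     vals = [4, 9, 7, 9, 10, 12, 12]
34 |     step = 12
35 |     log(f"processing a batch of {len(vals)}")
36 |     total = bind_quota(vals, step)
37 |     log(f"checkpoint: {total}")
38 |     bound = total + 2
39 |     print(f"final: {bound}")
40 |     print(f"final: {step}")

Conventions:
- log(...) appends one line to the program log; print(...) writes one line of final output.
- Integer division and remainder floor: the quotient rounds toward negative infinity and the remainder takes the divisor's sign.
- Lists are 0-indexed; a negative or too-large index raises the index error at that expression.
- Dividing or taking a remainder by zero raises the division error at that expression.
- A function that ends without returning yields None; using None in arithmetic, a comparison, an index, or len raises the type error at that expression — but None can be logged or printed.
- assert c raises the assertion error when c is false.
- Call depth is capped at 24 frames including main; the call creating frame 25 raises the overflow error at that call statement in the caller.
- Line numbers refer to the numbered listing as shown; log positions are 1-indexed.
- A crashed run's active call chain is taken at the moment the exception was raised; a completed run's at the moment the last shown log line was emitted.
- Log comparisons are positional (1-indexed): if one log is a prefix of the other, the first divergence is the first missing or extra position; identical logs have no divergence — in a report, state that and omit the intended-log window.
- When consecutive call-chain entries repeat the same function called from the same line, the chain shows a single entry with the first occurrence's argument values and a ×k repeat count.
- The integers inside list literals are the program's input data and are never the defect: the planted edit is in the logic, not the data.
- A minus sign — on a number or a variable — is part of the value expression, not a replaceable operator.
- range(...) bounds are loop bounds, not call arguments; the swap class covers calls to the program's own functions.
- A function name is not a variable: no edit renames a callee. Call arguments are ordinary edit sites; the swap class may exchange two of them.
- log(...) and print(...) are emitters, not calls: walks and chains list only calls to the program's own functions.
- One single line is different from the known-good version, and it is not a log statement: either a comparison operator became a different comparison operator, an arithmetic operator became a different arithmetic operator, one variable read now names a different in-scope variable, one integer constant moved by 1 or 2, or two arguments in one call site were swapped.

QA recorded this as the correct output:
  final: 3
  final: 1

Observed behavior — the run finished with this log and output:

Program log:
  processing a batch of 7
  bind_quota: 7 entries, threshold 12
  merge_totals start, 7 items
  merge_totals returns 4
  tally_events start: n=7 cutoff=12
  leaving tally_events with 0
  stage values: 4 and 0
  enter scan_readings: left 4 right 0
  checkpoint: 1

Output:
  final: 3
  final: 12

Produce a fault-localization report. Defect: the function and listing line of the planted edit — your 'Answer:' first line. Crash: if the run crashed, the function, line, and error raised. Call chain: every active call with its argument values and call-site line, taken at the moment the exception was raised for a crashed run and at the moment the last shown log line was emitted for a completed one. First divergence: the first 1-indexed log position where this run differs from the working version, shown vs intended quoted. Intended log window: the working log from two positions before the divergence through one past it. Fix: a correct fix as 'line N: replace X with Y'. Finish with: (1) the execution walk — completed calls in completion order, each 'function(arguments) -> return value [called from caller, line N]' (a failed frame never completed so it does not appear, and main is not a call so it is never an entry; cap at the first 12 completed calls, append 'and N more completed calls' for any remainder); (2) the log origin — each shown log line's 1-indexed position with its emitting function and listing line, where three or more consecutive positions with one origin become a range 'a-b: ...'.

Answer: the defect is in main at line 40.
Core observation: Log streams are identical — the defect surfaces only in the printed output.
Call chain: main.
First divergence: none; the two logs match at every position.
Execution walk:
  merge_totals([4, 9, 7, 9, 10, 12, 12]) -> 4  [called from bind_quota, line 27]
  tally_events([4, 9, 7, 9, 10, 12, 12], 12) -> 0  [called from bind_quota, line 28]
  scan_readings(4, 0) -> 1  [called from bind_quota, line 30]
  bind_quota([4, 9, 7, 9, 10, 12, 12], 12) -> 1  [called from main, line 36]
Log line origins:
  1: emitted by main (line 35)
  2: emitted by bind_quota (line 26)
  3: emitted by merge_totals (line 2)
  4: emitted by merge_totals (line 7)
  5: emitted by tally_events (line 11)
  6: emitted by tally_events (line 16)
  7: emitted by bind_quota (line 29)
  8: emitted by scan_readings (line 20)
  9: emitted by main (line 37)
A correct fix: line 40: replace `step` with `total`.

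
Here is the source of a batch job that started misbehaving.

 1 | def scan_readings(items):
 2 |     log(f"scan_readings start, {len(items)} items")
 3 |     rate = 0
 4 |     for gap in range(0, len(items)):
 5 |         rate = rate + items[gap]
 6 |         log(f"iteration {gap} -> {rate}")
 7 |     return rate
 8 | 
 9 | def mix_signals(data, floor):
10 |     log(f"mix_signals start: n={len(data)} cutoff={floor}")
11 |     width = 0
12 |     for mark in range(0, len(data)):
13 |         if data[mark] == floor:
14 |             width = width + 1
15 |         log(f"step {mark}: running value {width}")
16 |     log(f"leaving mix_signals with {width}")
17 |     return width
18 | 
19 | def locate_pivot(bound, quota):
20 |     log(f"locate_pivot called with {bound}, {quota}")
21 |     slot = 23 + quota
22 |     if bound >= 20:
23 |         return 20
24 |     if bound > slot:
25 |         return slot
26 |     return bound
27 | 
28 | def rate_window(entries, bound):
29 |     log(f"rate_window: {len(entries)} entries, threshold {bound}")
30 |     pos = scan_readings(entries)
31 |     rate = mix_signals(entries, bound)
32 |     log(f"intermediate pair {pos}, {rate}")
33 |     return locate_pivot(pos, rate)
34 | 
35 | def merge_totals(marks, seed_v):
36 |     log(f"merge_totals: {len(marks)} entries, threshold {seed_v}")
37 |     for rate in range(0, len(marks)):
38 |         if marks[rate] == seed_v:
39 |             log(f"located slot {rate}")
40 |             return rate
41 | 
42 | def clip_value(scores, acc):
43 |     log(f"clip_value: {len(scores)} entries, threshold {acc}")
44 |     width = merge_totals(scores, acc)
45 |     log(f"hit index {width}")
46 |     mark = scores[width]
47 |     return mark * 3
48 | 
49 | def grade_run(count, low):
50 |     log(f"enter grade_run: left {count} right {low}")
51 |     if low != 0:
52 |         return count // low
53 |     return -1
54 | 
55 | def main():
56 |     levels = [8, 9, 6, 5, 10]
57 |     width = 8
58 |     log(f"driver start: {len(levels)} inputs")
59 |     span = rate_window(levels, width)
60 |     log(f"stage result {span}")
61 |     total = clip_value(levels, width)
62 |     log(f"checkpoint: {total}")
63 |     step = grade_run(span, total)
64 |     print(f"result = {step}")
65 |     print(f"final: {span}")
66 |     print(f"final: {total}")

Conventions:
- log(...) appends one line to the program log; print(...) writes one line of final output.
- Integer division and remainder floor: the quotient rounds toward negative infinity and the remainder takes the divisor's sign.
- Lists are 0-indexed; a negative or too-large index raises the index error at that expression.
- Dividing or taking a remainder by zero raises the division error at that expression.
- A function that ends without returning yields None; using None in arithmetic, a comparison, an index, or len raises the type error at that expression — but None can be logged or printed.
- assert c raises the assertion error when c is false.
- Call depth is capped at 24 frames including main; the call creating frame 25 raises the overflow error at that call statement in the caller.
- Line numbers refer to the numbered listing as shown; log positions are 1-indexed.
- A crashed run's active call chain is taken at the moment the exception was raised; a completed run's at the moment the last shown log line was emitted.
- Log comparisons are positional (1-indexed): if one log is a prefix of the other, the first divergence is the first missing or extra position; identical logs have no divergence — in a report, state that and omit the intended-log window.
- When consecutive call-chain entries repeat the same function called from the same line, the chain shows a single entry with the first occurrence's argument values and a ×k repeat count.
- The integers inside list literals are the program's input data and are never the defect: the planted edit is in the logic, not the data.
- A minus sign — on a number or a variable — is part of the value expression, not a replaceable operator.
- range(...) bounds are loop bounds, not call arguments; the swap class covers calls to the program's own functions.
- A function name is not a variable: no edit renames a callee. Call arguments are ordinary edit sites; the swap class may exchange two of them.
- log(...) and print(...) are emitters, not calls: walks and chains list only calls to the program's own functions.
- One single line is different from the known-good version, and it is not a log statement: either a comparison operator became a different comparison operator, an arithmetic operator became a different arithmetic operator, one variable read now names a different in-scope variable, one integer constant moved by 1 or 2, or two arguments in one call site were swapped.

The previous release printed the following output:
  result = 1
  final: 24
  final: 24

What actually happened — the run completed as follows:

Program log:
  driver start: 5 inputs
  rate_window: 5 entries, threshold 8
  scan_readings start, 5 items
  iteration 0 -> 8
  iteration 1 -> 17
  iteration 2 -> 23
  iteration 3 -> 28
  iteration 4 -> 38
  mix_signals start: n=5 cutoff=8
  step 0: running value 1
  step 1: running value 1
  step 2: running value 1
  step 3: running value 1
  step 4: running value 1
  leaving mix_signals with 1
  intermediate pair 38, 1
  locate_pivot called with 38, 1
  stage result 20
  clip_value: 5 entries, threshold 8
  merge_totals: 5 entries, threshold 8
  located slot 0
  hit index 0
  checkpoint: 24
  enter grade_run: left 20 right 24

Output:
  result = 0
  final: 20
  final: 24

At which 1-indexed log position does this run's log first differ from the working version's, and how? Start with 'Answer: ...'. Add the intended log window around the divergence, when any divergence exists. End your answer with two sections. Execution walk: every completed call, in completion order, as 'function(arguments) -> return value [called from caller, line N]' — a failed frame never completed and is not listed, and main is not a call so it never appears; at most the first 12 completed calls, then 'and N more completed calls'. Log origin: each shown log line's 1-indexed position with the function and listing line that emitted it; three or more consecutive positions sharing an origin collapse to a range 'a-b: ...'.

Answer: position 18; shown 'stage result 20' vs intended 'stage result 24'.
Intended log window:
  16: intermediate pair 38, 1
  17: locate_pivot called with 38, 1
  18: stage result 24
  19: clip_value: 5 entries, threshold 8
Execution walk:
  scan_readings([8, 9, 6, 5, 10]) -> 38  [called from rate_window, line 30]
  mix_signals([8, 9, 6, 5, 10], 8) -> 1  [called from rate_window, line 31]
  locate_pivot(38, 1) -> 20  [called from rate_window, line 33]
  rate_window([8, 9, 6, 5, 10], 8) -> 20  [called from main, line 59]
  merge_totals([8, 9, 6, 5, 10], 8) -> 0  [called from clip_value, line 44]
  clip_value([8, 9, 6, 5, 10], 8) -> 24  [called from main, line 61]
  grade_run(20, 24) -> 0  [called from main, line 63]
Log line origins:
  1: emitted by main (line 58)
  2: emitted by rate_window (line 29)
  3: emitted by scan_readings (line 2)
  4-8: emitted by scan_readings (line 6)
  9: emitted by mix_signals (line 10)
  10-14: emitted by mix_signals (line 15)
  15: emitted by mix_signals (line 16)
  16: emitted by rate_window (line 32)
  17: emitted by locate_pivot (line 20)
  18: emitted by main (line 60)
  19: emitted by clip_value (line 43)
  20: emitted by merge_totals (line 36)
  21: emitted by merge_totals (line 39)
  22: emitted by clip_value (line 45)
  23: emitted by main (line 62)
  24: emitted by grade_run (line 50)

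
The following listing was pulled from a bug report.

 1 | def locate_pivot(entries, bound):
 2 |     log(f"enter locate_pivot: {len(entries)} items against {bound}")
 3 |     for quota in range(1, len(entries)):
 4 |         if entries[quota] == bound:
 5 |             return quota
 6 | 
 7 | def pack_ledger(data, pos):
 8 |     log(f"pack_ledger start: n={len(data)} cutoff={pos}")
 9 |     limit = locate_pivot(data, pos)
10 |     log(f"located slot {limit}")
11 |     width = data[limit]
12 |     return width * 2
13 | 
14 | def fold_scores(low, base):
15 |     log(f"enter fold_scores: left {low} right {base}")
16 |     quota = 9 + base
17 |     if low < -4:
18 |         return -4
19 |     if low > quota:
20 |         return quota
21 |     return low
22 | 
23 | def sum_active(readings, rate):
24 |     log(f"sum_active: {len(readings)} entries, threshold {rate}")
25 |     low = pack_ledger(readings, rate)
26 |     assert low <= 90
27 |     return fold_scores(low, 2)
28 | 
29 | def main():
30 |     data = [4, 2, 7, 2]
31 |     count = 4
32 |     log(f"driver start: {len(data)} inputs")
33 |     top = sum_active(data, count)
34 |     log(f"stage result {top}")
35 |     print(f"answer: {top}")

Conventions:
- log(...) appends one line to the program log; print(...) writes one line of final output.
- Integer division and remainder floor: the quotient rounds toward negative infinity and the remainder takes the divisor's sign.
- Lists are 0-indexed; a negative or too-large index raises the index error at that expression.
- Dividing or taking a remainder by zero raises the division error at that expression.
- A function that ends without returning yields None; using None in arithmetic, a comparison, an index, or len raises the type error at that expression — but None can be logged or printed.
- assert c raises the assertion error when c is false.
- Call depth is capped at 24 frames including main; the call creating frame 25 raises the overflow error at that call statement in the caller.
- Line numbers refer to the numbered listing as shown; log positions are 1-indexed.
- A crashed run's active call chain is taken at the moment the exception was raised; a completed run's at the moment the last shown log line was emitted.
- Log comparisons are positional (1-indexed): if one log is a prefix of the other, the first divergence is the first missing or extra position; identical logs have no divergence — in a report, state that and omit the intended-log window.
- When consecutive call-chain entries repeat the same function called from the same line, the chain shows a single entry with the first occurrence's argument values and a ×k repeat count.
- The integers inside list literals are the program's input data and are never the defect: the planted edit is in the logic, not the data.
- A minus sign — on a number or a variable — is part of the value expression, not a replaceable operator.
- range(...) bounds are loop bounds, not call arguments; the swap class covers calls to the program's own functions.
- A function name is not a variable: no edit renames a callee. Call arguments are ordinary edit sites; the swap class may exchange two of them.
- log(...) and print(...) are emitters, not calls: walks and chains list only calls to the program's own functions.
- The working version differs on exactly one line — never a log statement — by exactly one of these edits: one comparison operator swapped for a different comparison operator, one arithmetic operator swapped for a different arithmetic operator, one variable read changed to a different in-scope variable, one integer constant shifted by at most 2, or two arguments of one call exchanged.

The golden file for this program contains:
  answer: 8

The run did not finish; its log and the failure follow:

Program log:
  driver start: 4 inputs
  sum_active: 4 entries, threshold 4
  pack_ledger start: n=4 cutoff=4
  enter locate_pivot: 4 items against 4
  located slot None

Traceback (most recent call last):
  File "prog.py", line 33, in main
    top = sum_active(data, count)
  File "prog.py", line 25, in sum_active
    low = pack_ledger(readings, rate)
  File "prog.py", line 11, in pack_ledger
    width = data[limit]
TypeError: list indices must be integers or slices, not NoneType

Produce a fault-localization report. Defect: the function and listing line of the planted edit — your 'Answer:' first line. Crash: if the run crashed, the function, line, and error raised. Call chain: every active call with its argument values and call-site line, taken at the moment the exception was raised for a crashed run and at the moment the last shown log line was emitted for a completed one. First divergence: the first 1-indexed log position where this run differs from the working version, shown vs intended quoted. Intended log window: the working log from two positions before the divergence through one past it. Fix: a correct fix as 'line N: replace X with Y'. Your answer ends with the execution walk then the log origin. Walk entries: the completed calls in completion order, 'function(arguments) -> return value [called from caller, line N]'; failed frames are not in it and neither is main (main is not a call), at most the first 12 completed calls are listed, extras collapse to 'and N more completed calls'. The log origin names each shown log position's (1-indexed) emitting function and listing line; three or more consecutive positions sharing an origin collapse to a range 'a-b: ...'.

Answer: the defect is in locate_pivot at line 3.
Core observation: The log first diverges at position 5: the faulty run prints 'located slot None' where the working version prints 'located slot 0'.
Crash: pack_ledger, line 11, TypeError.
Call chain: main -> sum_active([4, 2, 7, 2], 4) (called at line 33) -> pack_ledger([4, 2, 7, 2], 4) (called at line 25).
First divergence: position 5 — shown 'located slot None', intended 'located slot 0'.
Intended log window:
  3: pack_ledger start: n=4 cutoff=4
  4: enter locate_pivot: 4 items against 4
  5: located slot 0
  6: enter fold_scores: left 8 right 2
Execution walk:
  locate_pivot([4, 2, 7, 2], 4) -> None  [called from pack_ledger, line 9]
Log origin:
  1 — main, line 32
  2 — sum_active, line 24
  3 — pack_ledger, line 8
  4 — locate_pivot, line 2
  5 — pack_ledger, line 10
A correct fix: line 3: replace `1` with `0`.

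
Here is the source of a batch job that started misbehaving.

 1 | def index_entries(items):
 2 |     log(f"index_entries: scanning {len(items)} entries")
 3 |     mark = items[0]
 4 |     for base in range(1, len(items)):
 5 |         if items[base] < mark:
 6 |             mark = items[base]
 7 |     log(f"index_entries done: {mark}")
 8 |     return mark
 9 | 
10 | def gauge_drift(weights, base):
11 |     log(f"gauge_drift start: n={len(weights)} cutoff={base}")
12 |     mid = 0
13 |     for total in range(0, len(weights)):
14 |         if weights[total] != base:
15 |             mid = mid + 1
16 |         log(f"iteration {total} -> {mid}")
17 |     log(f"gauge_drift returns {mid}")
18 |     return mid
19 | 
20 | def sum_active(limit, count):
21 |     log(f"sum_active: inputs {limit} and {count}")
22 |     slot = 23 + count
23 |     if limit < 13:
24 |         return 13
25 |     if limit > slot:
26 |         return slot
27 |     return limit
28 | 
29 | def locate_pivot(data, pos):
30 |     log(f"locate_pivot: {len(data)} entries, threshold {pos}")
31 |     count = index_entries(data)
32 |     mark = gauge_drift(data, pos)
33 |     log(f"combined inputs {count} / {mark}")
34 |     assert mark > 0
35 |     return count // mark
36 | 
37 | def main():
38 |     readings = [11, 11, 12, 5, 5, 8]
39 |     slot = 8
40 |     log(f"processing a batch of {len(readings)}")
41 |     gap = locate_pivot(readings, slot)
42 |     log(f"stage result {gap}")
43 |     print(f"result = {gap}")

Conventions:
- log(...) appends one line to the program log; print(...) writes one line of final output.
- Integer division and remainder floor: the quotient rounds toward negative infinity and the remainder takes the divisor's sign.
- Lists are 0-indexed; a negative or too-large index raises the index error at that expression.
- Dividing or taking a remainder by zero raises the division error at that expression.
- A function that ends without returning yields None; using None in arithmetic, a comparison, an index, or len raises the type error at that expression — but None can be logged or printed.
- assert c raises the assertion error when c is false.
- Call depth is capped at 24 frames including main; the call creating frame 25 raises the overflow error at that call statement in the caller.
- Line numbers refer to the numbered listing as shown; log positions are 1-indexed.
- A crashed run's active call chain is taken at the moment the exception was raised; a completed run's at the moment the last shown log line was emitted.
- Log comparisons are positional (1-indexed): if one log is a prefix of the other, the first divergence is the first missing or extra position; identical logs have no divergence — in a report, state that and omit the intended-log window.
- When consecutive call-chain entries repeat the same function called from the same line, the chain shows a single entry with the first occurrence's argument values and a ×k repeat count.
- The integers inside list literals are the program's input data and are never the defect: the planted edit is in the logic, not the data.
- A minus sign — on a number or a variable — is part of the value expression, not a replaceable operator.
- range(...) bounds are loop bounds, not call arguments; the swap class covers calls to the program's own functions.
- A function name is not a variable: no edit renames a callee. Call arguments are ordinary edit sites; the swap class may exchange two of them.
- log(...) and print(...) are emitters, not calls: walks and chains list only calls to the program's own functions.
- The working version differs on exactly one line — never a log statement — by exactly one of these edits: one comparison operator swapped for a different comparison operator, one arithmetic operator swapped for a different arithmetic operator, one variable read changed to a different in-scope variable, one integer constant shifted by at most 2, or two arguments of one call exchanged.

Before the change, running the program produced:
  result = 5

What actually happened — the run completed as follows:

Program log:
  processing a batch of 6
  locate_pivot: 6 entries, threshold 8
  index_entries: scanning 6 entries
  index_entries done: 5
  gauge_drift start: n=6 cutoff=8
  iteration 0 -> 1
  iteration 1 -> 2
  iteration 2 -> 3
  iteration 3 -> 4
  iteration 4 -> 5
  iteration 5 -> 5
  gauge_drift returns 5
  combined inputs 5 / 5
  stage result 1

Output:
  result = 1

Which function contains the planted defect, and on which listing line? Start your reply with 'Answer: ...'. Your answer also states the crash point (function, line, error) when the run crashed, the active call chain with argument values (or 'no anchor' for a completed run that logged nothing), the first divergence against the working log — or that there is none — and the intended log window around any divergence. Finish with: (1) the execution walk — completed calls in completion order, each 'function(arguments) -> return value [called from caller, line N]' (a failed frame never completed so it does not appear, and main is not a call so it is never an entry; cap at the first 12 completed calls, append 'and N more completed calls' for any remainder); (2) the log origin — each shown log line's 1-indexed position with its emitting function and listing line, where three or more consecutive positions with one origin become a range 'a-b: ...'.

Answer: the defect is in gauge_drift at line 14.
Core observation: The earliest visible damage is log position 6 — 'iteration 0 -> 1' rather than the intended 'iteration 0 -> 0'.
Call chain: main.
First divergence: position 6 — shown 'iteration 0 -> 1', intended 'iteration 0 -> 0'.
Intended log window:
  4: index_entries done: 5
  5: gauge_drift start: n=6 cutoff=8
  6: iteration 0 -> 0
  7: iteration 1 -> 0
Execution walk:
  index_entries([11, 11, 12, 5, 5, 8]) -> 5  [called from locate_pivot, line 31]
  gauge_drift([11, 11, 12, 5, 5, 8], 8) -> 5  [called from locate_pivot, line 32]
  locate_pivot([11, 11, 12, 5, 5, 8], 8) -> 1  [called from main, line 41]
Log origins:
  1 — main, line 40
  2 — locate_pivot, line 30
  3 — index_entries, line 2
  4 — index_entries, line 7
  5 — gauge_drift, line 11
  6-11 — gauge_drift, line 16
  12 — gauge_drift, line 17
  13 — locate_pivot, line 33
  14 — main, line 42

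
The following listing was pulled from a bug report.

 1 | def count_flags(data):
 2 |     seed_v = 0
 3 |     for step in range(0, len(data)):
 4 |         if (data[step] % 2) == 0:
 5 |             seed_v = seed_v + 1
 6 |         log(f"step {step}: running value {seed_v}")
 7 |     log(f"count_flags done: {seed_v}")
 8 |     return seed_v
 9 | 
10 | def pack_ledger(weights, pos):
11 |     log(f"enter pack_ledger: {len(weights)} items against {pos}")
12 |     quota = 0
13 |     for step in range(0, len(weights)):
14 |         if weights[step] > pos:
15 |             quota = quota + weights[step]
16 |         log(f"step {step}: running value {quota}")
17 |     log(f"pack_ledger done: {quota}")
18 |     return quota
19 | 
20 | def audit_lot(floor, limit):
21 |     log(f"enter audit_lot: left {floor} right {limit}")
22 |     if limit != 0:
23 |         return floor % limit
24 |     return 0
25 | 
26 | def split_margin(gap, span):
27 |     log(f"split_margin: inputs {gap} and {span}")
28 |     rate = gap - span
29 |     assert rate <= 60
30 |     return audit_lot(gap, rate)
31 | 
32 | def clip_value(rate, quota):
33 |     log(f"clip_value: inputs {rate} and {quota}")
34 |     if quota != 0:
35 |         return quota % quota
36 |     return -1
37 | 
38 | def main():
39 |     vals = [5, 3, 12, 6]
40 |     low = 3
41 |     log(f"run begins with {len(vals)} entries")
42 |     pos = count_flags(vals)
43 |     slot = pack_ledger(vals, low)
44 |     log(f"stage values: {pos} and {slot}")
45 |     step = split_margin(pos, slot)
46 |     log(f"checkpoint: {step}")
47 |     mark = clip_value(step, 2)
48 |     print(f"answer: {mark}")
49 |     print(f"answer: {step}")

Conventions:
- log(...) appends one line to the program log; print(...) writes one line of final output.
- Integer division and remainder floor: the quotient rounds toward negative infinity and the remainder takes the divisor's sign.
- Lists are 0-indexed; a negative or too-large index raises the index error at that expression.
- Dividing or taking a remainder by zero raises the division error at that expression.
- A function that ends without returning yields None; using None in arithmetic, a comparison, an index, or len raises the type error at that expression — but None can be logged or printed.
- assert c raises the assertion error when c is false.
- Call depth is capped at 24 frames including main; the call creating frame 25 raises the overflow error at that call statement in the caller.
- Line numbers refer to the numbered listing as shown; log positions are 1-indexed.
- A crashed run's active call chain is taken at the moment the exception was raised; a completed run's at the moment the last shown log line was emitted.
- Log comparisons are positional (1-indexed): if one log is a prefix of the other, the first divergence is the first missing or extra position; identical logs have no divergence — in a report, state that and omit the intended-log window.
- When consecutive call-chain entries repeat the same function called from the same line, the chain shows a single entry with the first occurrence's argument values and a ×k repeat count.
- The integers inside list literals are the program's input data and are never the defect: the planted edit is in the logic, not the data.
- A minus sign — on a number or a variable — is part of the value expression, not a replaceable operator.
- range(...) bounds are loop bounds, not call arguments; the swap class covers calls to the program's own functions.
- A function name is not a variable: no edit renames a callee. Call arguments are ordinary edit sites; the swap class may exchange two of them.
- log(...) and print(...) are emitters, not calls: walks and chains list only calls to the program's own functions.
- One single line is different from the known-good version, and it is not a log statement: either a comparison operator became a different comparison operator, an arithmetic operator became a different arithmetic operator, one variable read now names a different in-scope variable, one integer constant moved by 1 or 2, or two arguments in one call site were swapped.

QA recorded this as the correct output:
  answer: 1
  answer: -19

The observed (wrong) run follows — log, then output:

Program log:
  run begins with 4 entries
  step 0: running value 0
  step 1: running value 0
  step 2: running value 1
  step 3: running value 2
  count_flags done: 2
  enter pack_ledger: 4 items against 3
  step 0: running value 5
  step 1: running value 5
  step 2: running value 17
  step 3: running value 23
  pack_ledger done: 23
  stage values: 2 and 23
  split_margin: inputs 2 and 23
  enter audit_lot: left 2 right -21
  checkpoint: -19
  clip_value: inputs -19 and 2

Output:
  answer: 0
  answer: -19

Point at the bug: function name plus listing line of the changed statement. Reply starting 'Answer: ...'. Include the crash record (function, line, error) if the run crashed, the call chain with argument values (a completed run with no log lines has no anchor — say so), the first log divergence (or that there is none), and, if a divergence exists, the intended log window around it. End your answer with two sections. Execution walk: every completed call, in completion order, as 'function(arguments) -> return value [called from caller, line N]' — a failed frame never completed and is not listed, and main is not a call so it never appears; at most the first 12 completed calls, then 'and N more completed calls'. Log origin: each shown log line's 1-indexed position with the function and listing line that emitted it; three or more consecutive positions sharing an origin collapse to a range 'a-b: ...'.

Answer: the defect is in clip_value at line 35.
The tell: The logs agree in full; only the final output differs.
Call chain: main -> clip_value(-19, 2) (called at line 47).
First divergence: none (the log streams are identical).
Execution walk:
  count_flags([5, 3, 12, 6]) -> 2  [called from main, line 42]
  pack_ledger([5, 3, 12, 6], 3) -> 23  [called from main, line 43]
  audit_lot(2, -21) -> -19  [called from split_margin, line 30]
  split_margin(2, 23) -> -19  [called from main, line 45]
  clip_value(-19, 2) -> 0  [called from main, line 47]
Log origin:
  1: emitted by main (line 41)
  2-5: emitted by count_flags (line 6)
  6: emitted by count_flags (line 7)
  7: emitted by pack_ledger (line 11)
  8-11: emitted by pack_ledger (line 16)
  12: emitted by pack_ledger (line 17)
  13: emitted by main (line 44)
  14: emitted by split_margin (line 27)
  15: emitted by audit_lot (line 21)
  16: emitted by main (line 46)
  17: emitted by clip_value (line 33)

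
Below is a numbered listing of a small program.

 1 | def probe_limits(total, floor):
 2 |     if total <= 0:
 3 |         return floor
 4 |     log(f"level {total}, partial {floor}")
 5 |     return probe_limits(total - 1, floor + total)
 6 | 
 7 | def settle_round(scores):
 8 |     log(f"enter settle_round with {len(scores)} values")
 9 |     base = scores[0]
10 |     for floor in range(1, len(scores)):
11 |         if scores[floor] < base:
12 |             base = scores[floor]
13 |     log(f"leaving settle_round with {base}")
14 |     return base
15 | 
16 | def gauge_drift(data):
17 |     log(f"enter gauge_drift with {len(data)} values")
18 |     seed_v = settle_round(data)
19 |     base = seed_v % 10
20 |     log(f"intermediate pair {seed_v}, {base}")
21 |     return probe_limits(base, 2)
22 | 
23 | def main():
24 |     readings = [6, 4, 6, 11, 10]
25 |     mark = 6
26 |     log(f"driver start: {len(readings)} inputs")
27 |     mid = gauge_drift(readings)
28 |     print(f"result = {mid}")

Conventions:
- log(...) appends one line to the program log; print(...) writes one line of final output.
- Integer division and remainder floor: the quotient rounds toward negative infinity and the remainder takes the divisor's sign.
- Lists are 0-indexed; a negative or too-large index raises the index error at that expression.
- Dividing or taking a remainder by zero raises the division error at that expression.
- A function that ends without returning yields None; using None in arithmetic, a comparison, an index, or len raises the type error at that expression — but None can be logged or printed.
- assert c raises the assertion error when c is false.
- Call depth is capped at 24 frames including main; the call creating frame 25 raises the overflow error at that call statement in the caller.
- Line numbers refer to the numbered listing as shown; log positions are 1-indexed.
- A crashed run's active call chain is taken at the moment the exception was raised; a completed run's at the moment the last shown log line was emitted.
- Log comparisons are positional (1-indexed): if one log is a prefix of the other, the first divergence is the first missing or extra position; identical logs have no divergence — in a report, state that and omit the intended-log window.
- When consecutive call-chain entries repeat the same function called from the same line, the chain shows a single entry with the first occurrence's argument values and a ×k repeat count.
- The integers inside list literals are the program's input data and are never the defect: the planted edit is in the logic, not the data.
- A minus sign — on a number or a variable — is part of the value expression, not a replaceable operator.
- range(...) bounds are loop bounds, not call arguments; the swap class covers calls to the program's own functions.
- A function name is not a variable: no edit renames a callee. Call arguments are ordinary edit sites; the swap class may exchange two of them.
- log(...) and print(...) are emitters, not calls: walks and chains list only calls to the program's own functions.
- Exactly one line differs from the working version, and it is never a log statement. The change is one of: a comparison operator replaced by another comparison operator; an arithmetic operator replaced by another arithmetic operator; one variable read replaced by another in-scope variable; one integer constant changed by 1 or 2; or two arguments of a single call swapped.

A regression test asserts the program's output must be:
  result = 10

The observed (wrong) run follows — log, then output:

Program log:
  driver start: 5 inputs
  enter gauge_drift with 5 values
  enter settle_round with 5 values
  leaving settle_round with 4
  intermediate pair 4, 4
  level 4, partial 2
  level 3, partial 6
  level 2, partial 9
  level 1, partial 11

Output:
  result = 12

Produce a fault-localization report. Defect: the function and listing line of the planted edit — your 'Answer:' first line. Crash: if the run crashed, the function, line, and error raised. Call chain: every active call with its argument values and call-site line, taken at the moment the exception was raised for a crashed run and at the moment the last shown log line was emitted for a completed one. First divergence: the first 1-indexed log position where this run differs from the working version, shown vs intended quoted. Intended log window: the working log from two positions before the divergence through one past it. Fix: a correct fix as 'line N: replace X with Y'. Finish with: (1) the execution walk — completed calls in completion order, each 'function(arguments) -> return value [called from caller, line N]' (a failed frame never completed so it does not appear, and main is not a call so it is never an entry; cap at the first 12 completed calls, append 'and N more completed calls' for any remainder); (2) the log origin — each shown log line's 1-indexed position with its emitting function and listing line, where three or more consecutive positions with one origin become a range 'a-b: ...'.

Answer: the defect is in gauge_drift at line 21.
Key fact: Everything matches until log position 6, which reads 'level 4, partial 2' in place of 'level 4, partial 0'.
Call chain: main -> gauge_drift([6, 4, 6, 11, 10]) (called at line 27) -> probe_limits(4, 2) (called at line 21) -> probe_limits(3, 6) (called at line 5) ×3.
First divergence: position 6; shown 'level 4, partial 2' vs intended 'level 4, partial 0'.
Intended log window:
  4: leaving settle_round with 4
  5: intermediate pair 4, 4
  6: level 4, partial 0
  7: level 3, partial 4
Execution walk:
  settle_round([6, 4, 6, 11, 10]) -> 4  [called from gauge_drift, line 18]
  probe_limits(0, 12) -> 12  [called from probe_limits, line 5]
  probe_limits(1, 11) -> 12  [called from probe_limits, line 5]
  probe_limits(2, 9) -> 12  [called from probe_limits, line 5]
  probe_limits(3, 6) -> 12  [called from probe_limits, line 5]
  probe_limits(4, 2) -> 12  [called from gauge_drift, line 21]
  gauge_drift([6, 4, 6, 11, 10]) -> 12  [called from main, line 27]
Log origin:
  1 — main, line 26
  2 — gauge_drift, line 17
  3 — settle_round, line 8
  4 — settle_round, line 13
  5 — gauge_drift, line 20
  6-9 — probe_limits, line 4
A correct fix: line 21: replace `2` with `0`.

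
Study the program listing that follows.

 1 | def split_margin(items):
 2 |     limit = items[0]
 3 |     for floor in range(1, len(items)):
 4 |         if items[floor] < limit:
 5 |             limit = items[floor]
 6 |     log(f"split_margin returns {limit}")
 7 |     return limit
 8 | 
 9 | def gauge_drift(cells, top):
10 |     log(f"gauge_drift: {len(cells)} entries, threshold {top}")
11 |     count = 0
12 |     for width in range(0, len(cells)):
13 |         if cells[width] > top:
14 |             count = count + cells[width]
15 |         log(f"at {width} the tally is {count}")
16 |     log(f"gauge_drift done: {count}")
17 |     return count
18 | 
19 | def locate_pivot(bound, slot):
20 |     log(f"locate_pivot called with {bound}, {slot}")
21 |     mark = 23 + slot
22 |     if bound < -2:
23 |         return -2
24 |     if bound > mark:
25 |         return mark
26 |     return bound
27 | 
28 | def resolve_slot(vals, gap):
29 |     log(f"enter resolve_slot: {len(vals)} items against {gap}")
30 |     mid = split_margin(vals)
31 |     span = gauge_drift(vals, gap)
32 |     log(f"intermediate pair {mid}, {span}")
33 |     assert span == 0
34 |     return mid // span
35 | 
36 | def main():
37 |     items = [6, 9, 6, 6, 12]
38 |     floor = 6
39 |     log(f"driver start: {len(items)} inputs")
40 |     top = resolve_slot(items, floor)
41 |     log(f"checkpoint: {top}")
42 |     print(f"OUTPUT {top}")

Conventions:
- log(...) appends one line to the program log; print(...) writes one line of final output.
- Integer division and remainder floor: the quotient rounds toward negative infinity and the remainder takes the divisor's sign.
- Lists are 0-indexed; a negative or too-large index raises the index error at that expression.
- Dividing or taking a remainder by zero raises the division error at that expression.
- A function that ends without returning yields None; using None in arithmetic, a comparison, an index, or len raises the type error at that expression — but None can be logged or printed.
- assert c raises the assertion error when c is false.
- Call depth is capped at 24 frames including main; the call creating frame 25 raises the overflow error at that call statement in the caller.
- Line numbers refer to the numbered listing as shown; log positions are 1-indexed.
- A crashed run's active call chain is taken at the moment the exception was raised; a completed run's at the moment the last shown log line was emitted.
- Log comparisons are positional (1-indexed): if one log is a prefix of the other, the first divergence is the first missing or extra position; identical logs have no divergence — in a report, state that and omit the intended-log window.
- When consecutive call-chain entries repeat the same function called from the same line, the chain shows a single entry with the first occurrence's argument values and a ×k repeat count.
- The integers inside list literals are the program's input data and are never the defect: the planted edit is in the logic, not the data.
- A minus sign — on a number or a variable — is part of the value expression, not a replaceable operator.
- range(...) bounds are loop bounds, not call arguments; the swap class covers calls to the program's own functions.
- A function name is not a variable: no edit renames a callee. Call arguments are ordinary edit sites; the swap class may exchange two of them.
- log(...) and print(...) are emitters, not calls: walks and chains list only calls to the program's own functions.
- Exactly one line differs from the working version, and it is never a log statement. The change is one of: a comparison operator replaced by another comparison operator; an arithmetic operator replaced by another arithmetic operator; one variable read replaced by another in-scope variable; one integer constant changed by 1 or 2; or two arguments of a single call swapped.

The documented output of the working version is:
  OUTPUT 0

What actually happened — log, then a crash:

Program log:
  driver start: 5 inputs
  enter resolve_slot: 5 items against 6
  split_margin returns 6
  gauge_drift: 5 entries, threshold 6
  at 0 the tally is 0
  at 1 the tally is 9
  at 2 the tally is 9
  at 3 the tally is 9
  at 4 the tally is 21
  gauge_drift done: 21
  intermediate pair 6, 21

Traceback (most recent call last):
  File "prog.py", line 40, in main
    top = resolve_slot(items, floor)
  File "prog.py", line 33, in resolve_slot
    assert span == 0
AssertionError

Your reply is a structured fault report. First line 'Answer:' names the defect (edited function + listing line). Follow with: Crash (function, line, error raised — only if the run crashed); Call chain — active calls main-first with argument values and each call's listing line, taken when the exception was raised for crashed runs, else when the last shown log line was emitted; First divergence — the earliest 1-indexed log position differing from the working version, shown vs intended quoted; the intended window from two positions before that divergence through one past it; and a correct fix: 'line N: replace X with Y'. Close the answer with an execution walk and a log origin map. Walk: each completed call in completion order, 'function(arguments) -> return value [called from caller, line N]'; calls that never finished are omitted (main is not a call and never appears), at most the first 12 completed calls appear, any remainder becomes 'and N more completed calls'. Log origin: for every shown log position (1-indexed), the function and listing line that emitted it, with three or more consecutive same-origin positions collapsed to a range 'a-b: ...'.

Answer: the defect is in resolve_slot at line 33.
Key fact: A complete run would log 'checkpoint: 0' next, but this one stopped at 11 lines.
Crash: resolve_slot, line 33, AssertionError.
Call chain: main -> resolve_slot([6, 9, 6, 6, 12], 6) (called at line 40).
First divergence: position 12 — the faulty run's log ends after 11 lines; the working version continues with 'checkpoint: 0'.
Intended log window:
  10: gauge_drift done: 21
  11: intermediate pair 6, 21
  12: checkpoint: 0
Execution walk:
  split_margin([6, 9, 6, 6, 12]) -> 6  [called from resolve_slot, line 30]
  gauge_drift([6, 9, 6, 6, 12], 6) -> 21  [called from resolve_slot, line 31]
Log line origins:
  1 — main, line 39
  2 — resolve_slot, line 29
  3 — split_margin, line 6
  4 — gauge_drift, line 10
  5-9 — gauge_drift, line 15
  10 — gauge_drift, line 16
  11 — resolve_slot, line 32
A correct fix: line 33: replace `==` with `>`.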